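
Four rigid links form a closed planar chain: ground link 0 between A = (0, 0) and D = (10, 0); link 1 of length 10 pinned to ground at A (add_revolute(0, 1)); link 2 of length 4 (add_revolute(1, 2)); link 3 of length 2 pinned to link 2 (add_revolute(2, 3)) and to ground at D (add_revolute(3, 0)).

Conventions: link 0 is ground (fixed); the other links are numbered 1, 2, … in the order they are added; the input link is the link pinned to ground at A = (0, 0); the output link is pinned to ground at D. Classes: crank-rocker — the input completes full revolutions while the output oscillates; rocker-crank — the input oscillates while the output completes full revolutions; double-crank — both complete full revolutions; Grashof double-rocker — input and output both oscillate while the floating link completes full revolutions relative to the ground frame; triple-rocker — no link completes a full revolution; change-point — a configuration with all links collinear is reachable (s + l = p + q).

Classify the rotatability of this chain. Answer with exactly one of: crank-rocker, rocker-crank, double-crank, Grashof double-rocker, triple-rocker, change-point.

lengths: ground=10, input=10, coupler=4, output=2
sorted: s=2 (shortest), l=10 (longest), p+q=14
s + l = 12 vs p + q = 14
s + l < p + q (Grashof) with shortest = output link → rocker-crank

rocker-crank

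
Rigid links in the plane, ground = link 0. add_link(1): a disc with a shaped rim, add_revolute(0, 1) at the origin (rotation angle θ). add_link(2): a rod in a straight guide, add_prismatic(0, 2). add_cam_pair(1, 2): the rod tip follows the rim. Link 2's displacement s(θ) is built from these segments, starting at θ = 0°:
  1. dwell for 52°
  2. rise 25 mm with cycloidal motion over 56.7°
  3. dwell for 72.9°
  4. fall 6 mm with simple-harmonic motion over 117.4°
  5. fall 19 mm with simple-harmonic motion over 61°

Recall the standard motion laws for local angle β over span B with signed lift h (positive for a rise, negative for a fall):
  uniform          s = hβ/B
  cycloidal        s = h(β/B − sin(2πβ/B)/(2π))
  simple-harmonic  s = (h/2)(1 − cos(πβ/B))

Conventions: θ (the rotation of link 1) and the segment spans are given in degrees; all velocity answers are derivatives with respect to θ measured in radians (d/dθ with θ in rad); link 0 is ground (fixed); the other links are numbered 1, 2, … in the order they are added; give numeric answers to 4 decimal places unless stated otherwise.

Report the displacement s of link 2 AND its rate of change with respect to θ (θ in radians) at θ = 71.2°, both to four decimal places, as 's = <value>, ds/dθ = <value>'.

segment 1 (0° to 52°, dwell): s unchanged at 0.0000
θ = 71.2° falls in segment 2 (52° to 108.7°, cycloidal, h = 25): β = 71.2 − 52 = 19.2°, B = 56.7°; Δs = 25·(0.3386 − sin(2π·0.3386)/(2π)) = 5.0878; s = 0.0000 + 5.0878 = 5.0878
velocity in seg [52°–108.7°] (cycloidal), θ in radians: β = 19.2° = 0.3351 rad, B = 56.7° = 0.9896 rad; ds/dθ = (h/B)(1 − cos(2πβ/B)) = (25/0.9896)(1 − cos(2π·0.3386)) = 38.614245 mm/rad

s = 5.0878, ds/dθ = 38.6142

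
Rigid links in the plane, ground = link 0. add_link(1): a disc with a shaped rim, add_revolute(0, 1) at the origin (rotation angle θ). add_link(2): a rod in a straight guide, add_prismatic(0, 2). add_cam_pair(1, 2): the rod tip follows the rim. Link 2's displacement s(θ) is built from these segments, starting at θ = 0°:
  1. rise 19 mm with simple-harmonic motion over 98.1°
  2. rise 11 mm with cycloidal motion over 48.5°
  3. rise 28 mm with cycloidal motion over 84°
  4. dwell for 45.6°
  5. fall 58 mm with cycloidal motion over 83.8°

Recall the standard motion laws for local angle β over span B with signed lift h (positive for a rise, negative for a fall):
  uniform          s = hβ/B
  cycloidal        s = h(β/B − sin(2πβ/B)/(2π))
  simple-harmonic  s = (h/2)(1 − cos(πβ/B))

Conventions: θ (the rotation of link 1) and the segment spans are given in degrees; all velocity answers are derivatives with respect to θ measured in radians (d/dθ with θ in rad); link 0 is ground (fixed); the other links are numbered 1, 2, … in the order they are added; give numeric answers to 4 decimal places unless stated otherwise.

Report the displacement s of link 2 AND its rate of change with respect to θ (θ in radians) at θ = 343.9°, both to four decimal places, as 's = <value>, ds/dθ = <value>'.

segment 1 (0° to 98.1°, simple-harmonic, h = 19) is passed completely: s = 0.0000 + (19) = 19.0000
segment 2 (98.1° to 146.6°, cycloidal, h = 11) is passed completely: s = 19.0000 + (11) = 30.0000
segment 3 (146.6° to 230.6°, cycloidal, h = 28) is passed completely: s = 30.0000 + (28) = 58.0000
segment 4 (230.6° to 276.2°, dwell): s unchanged at 58.0000
θ = 343.9° falls in segment 5 (276.2° to 360°, cycloidal, h = -58): β = 343.9 − 276.2 = 67.7°, B = 83.8°; Δs = -58·(0.8079 − sin(2π·0.8079)/(2π)) = -55.4841; s = 58.0000 − 55.4841 = 2.5159
velocity in seg [276.2°–360°] (cycloidal), θ in radians: β = 67.7° = 1.1816 rad, B = 83.8° = 1.4626 rad; ds/dθ = (h/B)(1 − cos(2πβ/B)) = ((-58)/1.4626)(1 − cos(2π·0.8079)) = -25.550892 mm/rad

s = 2.5159, ds/dθ = -25.5509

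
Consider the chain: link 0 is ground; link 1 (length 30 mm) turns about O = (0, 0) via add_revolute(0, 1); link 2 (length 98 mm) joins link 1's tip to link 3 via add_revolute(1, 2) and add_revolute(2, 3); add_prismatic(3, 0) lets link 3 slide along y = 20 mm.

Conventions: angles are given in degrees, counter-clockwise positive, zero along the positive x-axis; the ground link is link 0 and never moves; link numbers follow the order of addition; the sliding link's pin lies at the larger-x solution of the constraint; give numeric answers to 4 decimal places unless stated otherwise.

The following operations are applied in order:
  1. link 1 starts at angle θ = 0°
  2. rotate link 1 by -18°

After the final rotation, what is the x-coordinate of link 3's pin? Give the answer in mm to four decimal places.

geometry: r = 30 mm, L = 98 mm, e = 20 mm; θ starts at 0°
rotate link 1 by -18°: θ ← 0° -18° = -18°
crank pin P = (r cos θ, r sin θ) = (28.531695, -9.270510)
h = r sin θ − e = -9.270510 − 20 = -29.270510
x = r cos θ + √(L² − h²) = 28.531695 + 93.526666 = 122.058361

122.0584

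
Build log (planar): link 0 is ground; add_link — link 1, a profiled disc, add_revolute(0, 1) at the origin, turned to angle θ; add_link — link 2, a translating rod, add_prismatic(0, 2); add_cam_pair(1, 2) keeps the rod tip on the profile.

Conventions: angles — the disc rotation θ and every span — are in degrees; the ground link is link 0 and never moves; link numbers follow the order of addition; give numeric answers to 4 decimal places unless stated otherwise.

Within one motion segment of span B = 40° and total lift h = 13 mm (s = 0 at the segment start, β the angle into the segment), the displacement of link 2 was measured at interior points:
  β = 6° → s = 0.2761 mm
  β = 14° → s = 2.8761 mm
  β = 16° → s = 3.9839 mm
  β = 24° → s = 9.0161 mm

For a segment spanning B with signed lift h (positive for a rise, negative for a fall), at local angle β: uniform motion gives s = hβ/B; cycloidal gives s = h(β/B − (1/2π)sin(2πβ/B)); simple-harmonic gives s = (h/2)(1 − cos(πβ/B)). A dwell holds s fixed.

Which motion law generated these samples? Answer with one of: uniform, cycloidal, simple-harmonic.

candidates at β/B = r: uniform s = h·r (linear in β); cycloidal s = h·(r − sin(2πr)/(2π)); simple-harmonic s = (h/2)(1 − cos(πr))
β=6°: printed 0.2761 | uniform 1.9500, cycloidal 0.2761, simple-harmonic 0.7085
β=14°: printed 2.8761 | uniform 4.5500, cycloidal 2.8761, simple-harmonic 3.5491
β=16°: printed 3.9839 | uniform 5.2000, cycloidal 3.9839, simple-harmonic 4.4914
β=24°: printed 9.0161 | uniform 7.8000, cycloidal 9.0161, simple-harmonic 8.5086
only one law matches every sample → cycloidal

cycloidal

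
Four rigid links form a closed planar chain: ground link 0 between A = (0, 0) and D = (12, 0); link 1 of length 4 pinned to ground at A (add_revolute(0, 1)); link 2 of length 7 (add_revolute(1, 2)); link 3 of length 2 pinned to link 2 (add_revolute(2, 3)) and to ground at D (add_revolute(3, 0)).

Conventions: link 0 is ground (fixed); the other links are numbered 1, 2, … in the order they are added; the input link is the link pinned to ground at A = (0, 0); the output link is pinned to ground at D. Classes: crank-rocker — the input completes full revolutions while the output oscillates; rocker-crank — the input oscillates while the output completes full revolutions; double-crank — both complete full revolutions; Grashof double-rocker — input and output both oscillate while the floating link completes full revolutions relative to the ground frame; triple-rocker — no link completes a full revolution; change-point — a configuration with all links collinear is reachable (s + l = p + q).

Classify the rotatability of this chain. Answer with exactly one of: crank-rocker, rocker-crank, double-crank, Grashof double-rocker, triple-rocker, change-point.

lengths: ground=12, input=4, coupler=7, output=2
sorted: s=2 (shortest), l=12 (longest), p+q=11
s + l = 14 vs p + q = 11
s + l > p + q → non-Grashof → no link fully rotates → triple-rocker

triple-rocker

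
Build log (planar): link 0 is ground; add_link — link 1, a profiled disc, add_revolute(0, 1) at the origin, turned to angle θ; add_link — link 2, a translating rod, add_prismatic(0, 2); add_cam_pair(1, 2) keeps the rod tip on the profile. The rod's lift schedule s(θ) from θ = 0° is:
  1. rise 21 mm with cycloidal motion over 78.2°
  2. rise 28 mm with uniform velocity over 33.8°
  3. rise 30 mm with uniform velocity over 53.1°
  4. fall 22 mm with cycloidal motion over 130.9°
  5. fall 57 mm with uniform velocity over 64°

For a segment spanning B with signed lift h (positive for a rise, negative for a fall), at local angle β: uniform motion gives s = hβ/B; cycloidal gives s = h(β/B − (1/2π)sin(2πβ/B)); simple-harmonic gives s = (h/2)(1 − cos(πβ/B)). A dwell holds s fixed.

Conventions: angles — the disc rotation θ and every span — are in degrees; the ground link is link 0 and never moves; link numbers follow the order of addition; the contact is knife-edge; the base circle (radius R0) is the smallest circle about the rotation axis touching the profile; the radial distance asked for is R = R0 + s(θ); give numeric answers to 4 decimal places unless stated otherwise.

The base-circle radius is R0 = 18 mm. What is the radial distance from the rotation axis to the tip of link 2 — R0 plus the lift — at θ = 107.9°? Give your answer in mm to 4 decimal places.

seg 1 [0°–78.2°] cycloidal, h=21: full span → s += 21 → s = 21.0000
seg 2 [78.2°–112°] uniform, h=28: θ=107.9° here. β=29.7, B=33.8. 28·29.7/33.8 = 24.6036 → s = 45.6036
R = R0 + s = 18 + 45.6036 = 63.6036

63.6036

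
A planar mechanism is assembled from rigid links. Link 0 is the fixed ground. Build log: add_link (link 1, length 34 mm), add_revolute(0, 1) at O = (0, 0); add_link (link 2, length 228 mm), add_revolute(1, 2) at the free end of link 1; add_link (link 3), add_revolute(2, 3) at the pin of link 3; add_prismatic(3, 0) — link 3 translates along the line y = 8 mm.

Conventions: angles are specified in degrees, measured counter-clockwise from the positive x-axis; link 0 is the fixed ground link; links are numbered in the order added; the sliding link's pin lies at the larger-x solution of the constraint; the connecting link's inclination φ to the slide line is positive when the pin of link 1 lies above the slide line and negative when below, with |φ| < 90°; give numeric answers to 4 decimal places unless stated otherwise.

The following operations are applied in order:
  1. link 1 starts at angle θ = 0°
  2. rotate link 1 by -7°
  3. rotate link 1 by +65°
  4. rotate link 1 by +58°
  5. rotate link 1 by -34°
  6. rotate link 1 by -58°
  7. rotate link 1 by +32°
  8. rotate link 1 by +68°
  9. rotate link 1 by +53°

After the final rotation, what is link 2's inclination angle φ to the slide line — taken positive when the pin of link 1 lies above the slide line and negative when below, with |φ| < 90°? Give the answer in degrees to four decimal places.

geometry: r = 34 mm, L = 228 mm, e = 8 mm; θ starts at 0°
rotate link 1 by -7°: θ ← 0° -7° = -7°
rotate link 1 by +65°: θ ← -7° +65° = 58°
rotate link 1 by +58°: θ ← 58° +58° = 116°
rotate link 1 by -34°: θ ← 116° -34° = 82°
rotate link 1 by -58°: θ ← 82° -58° = 24°
rotate link 1 by +32°: θ ← 24° +32° = 56°
rotate link 1 by +68°: θ ← 56° +68° = 124°
rotate link 1 by +53°: θ ← 124° +53° = 177°
h = r sin θ − e = 1.779423 − 8 = -6.220577
sin φ = h / L = -6.220577 / 228 = -0.02728323
φ = arcsin(-0.02728323) = -1.563408°

-1.5634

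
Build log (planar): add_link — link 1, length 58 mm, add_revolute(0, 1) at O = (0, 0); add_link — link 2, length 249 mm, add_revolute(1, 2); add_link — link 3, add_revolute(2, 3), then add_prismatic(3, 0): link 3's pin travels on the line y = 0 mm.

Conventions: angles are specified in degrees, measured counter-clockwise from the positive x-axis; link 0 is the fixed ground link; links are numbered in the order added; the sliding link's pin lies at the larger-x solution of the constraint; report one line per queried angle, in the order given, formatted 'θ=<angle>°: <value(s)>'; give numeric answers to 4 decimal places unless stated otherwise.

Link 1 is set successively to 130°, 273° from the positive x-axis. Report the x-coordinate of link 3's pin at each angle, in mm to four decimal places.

geometry: r = 58 mm, L = 249 mm, e = 0 mm
θ=130°: crank pin P = (r cos θ, r sin θ) = (-37.281681, 44.430578)
θ=130°: h = r sin θ − e = 44.430578 − 0 = 44.430578
θ=130°: x = r cos θ + √(L² − h²) = -37.281681 + 245.003926 = 207.722245
θ=273°: crank pin P = (r cos θ, r sin θ) = (3.035485, -57.920513)
θ=273°: h = r sin θ − e = -57.920513 − 0 = -57.920513
θ=273°: x = r cos θ + √(L² − h²) = 3.035485 + 242.169804 = 245.205290

θ=130°: 207.7222
θ=273°: 245.2053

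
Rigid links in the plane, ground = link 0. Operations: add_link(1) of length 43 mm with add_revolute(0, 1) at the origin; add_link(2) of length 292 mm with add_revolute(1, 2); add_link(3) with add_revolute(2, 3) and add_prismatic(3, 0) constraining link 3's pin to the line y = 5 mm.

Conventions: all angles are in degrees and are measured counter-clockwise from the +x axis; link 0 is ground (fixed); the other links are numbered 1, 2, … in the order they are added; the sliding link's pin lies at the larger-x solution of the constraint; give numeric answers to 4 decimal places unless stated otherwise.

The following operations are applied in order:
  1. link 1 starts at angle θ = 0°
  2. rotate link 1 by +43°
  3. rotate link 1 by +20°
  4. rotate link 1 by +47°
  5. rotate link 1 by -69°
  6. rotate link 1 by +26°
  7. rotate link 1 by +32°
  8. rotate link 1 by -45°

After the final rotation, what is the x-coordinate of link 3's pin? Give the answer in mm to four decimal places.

geometry: r = 43 mm, L = 292 mm, e = 5 mm; θ starts at 0°
rotate link 1 by +43°: θ ← 0° +43° = 43°
rotate link 1 by +20°: θ ← 43° +20° = 63°
rotate link 1 by +47°: θ ← 63° +47° = 110°
rotate link 1 by -69°: θ ← 110° -69° = 41°
rotate link 1 by +26°: θ ← 41° +26° = 67°
rotate link 1 by +32°: θ ← 67° +32° = 99°
rotate link 1 by -45°: θ ← 99° -45° = 54°
crank pin P = (r cos θ, r sin θ) = (25.274766, 34.787731)
h = r sin θ − e = 34.787731 − 5 = 29.787731
x = r cos θ + √(L² − h²) = 25.274766 + 290.476662 = 315.751428

315.7514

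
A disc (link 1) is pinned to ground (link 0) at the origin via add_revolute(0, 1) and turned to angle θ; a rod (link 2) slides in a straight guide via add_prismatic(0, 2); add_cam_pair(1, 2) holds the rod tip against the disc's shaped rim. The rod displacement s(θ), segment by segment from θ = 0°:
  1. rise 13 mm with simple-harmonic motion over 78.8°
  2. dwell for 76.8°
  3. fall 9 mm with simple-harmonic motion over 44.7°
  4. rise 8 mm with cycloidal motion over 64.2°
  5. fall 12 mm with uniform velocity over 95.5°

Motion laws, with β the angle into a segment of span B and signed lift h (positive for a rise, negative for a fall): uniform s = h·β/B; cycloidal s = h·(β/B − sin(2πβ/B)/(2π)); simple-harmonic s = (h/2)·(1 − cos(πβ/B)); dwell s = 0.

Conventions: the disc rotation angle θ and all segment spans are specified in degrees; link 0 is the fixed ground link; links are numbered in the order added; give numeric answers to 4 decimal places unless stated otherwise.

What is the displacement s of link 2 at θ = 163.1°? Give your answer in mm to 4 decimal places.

segment 1 (0° to 78.8°, simple-harmonic, h = 13) is passed completely: s = 0.0000 + (13) = 13.0000
segment 2 (78.8° to 155.6°, dwell): s unchanged at 13.0000
θ = 163.1° falls in segment 3 (155.6° to 200.3°, simple-harmonic, h = -9): β = 163.1 − 155.6 = 7.5°, B = 44.7°; Δs = -9/2·(1 − cos(π·0.1678)) = -0.6108; s = 13.0000 − 0.6108 = 12.3892

12.3892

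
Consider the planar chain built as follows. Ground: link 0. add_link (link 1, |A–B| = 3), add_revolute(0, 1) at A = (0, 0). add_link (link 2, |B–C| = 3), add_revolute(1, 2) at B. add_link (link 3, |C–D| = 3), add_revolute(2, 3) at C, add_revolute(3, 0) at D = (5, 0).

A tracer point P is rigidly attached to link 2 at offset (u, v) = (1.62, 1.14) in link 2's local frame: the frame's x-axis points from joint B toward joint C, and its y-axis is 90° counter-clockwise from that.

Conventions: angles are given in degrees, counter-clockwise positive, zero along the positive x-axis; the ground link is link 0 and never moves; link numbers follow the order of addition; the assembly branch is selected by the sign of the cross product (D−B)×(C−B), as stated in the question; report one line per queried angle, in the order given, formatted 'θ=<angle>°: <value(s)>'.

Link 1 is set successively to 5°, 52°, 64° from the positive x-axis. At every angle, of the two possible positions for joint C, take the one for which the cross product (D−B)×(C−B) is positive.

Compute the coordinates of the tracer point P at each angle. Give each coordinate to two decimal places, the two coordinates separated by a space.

A=(0,0), D=(5.00,0)
θ=5°: B = A + 3.00·(cos5°, sin5°) = (2.9886, 0.2615)
θ=5°: |BD| = 2.0283
θ=5°: circle(B,3.00) ∩ circle(D,3.00): a=1.0142, h=2.8234
θ=5°:   candidates: C₊=(4.3582,2.9306) cross=5.727; C₋=(3.6303,-2.6691) cross=-5.727
θ=5°:   branch + wants cross > 0 → take C=(4.3582,2.9306) (cross=5.727)
θ=5°: ex = (C−B)/|BC| = (0.4566,0.8897); ey = (-0.8897,0.4566)
θ=5°: P = B + 1.62·ex + 1.14·ey = (2.7139,2.2232)
θ=52°: B = A + 3.00·(cos52°, sin52°) = (1.8470, 2.3640)
θ=52°: |BD| = 3.9408
θ=52°: circle(B,3.00) ∩ circle(D,3.00): a=1.9704, h=2.2622
θ=52°:   candidates: C₊=(4.7805,2.9920) cross=8.915; C₋=(2.0665,-0.6279) cross=-8.915
θ=52°:   branch + wants cross > 0 → take C=(4.7805,2.9920) (cross=8.915)
θ=52°: ex = (C−B)/|BC| = (0.9778,0.2093); ey = (-0.2093,0.9778)
θ=52°: P = B + 1.62·ex + 1.14·ey = (3.1925,3.8179)
θ=64°: B = A + 3.00·(cos64°, sin64°) = (1.3151, 2.6964)
θ=64°: |BD| = 4.5661
θ=64°: circle(B,3.00) ∩ circle(D,3.00): a=2.2830, h=1.9462
θ=64°:   candidates: C₊=(4.3069,2.9188) cross=8.887; C₋=(2.0083,-0.2224) cross=-8.887
θ=64°:   branch + wants cross > 0 → take C=(4.3069,2.9188) (cross=8.887)
θ=64°: ex = (C−B)/|BC| = (0.9972,0.0741); ey = (-0.0741,0.9972)
θ=64°: P = B + 1.62·ex + 1.14·ey = (2.8461,3.9534)

θ=5°: 2.71 2.22
θ=52°: 3.19 3.82
θ=64°: 2.85 3.95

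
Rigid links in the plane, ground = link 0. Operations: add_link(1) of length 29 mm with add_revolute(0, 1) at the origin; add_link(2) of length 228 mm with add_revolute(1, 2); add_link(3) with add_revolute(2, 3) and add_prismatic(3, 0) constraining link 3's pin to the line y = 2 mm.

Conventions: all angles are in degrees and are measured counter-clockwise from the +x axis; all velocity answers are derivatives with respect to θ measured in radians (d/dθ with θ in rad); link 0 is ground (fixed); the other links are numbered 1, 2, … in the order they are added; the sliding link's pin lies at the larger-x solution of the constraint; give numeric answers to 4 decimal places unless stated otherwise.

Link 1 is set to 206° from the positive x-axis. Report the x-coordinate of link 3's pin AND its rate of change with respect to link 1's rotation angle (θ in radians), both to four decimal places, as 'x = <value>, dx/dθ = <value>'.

geometry: r = 29 mm, L = 228 mm, e = 2 mm
crank pin P = (r cos θ, r sin θ) = (-26.065027, -12.712763)
h = r sin θ − e = -12.712763 − 2 = -14.712763
x = r cos θ + √(L² − h²) = -26.065027 + 227.524800 = 201.459773
dx/dθ = −r sin θ − h·r cos θ/√(L² − h²) (θ in radians; h = -14.712763) = 11.027283

x = 201.4598, dx/dθ = 11.0273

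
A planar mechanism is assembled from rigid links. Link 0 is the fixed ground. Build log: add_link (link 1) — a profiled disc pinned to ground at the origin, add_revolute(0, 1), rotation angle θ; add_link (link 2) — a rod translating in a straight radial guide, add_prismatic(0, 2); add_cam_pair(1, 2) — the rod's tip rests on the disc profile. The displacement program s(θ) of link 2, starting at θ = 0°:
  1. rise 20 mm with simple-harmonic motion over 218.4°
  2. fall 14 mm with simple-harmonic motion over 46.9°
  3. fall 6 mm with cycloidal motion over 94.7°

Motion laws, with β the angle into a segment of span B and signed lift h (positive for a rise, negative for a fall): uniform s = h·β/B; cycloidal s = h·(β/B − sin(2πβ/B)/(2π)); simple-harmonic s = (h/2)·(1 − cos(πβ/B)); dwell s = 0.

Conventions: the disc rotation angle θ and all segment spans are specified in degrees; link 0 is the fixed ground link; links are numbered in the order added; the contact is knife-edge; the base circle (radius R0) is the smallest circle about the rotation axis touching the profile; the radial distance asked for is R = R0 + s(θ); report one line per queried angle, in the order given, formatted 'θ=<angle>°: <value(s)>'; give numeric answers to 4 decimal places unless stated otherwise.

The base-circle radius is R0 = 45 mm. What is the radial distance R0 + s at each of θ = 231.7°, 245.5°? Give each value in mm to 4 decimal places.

seg 1 [0°–218.4°] simple-harmonic, h=20: full span → s += 20 → s = 20.0000
seg 2 [218.4°–265.3°] simple-harmonic, h=-14: θ=231.7° here. β=13.3, B=46.9. -14/2·(1 − cos(π·0.2836)) = -2.5990 → s = 17.4010
seg 2 [218.4°–265.3°] simple-harmonic, h=-14: θ=245.5° here. β=27.1, B=46.9. -14/2·(1 − cos(π·0.5778)) = -8.6945 → s = 11.3055
θ=231.7°: R = R0 + s = 45 + 17.4010 = 62.4010
θ=245.5°: R = R0 + s = 45 + 11.3055 = 56.3055

θ=231.7°: 62.4010
θ=245.5°: 56.3055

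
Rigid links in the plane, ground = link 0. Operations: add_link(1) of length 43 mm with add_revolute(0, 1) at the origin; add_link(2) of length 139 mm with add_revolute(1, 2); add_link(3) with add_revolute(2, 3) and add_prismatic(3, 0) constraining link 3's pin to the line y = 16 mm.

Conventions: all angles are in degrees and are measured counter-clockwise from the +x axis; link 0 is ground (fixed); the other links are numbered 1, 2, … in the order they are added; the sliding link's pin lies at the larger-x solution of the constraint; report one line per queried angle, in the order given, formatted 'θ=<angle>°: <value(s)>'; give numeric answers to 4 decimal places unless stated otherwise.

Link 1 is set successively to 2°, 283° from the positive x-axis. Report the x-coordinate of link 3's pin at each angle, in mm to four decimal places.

geometry: r = 43 mm, L = 139 mm, e = 16 mm
θ=2°: crank pin P = (r cos θ, r sin θ) = (42.973806, 1.500678)
θ=2°: h = r sin θ − e = 1.500678 − 16 = -14.499322
θ=2°: x = r cos θ + √(L² − h²) = 42.973806 + 138.241707 = 181.215513
θ=283°: crank pin P = (r cos θ, r sin θ) = (9.672895, -41.897913)
θ=283°: h = r sin θ − e = -41.897913 − 16 = -57.897913
θ=283°: x = r cos θ + √(L² − h²) = 9.672895 + 126.367843 = 136.040738

θ=2°: 181.2155
θ=283°: 136.0407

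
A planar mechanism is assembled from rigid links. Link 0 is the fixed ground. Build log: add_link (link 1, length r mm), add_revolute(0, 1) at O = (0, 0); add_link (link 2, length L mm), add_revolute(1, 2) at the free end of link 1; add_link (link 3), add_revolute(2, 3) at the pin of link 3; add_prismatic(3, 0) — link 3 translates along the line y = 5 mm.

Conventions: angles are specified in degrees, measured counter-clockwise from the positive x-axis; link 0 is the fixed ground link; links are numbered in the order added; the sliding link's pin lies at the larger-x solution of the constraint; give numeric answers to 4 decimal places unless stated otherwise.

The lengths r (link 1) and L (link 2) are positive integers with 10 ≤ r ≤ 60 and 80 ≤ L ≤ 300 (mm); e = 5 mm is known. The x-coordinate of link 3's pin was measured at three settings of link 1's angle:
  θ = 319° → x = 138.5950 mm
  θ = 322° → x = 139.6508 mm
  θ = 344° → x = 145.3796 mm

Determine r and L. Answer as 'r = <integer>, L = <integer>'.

constraint per measurement: (x − r cos θ)² + (r sin θ − e)² = L²
subtracting the θ₁ and θ₂ equations cancels the r² and L² terms:
r = (x₁² − x₂²) / (2[(x₁cos θ₁ + e sin θ₁) − (x₂cos θ₂ + e sin θ₂)]) = 26.0005 → r = 26
L² = (x₁ − r cos θ₁)² + (r sin θ₁ − e)² = 14641.0027 → L = 121.0000 → L = 121
check at θ₃=344°: x = 145.3796 (printed 145.3796) ✓

r = 26, L = 121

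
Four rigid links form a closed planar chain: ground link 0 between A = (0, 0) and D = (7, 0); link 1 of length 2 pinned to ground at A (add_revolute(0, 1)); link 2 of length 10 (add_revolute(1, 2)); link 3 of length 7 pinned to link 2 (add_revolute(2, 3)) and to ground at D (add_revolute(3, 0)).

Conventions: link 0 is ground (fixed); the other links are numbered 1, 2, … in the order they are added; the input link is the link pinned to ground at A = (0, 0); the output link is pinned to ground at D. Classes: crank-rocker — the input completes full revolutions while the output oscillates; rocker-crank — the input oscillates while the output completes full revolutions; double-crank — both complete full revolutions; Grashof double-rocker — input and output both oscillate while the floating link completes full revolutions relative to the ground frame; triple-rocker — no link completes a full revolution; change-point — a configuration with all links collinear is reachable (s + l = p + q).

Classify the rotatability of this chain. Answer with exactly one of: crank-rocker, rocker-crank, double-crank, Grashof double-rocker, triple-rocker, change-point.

lengths: ground=7, input=2, coupler=10, output=7
sorted: s=2 (shortest), l=10 (longest), p+q=14
s + l = 12 vs p + q = 14
s + l < p + q (Grashof) with shortest = input link → crank-rocker

crank-rocker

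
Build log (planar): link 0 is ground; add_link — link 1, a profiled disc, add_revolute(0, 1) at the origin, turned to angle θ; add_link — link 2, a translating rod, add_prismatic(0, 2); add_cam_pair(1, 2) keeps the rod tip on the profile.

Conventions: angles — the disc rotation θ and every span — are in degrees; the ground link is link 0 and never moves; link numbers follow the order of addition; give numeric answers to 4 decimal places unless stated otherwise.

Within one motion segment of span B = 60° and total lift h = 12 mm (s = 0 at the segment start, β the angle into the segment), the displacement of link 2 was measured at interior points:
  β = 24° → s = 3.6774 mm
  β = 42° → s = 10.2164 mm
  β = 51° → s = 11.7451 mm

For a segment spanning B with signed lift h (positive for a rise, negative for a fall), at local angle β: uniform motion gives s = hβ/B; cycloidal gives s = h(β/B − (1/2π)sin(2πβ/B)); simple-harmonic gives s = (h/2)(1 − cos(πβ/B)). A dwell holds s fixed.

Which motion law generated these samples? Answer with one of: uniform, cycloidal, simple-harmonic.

candidates at β/B = r: uniform s = h·r (linear in β); cycloidal s = h·(r − sin(2πr)/(2π)); simple-harmonic s = (h/2)(1 − cos(πr))
β=24°: printed 3.6774 | uniform 4.8000, cycloidal 3.6774, simple-harmonic 4.1459
β=42°: printed 10.2164 | uniform 8.4000, cycloidal 10.2164, simple-harmonic 9.5267
β=51°: printed 11.7451 | uniform 10.2000, cycloidal 11.7451, simple-harmonic 11.3460
only one law matches every sample → cycloidal

cycloidal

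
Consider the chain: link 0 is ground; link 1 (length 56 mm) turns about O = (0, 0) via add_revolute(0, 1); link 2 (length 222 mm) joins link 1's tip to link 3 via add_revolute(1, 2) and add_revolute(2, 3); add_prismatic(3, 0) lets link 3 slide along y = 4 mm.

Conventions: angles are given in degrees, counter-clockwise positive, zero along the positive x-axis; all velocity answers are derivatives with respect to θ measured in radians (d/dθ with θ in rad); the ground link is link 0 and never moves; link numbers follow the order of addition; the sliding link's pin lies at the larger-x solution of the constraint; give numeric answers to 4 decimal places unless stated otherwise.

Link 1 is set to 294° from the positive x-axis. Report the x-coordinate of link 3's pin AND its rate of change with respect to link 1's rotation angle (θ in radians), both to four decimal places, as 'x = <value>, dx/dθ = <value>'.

geometry: r = 56 mm, L = 222 mm, e = 4 mm
crank pin P = (r cos θ, r sin θ) = (22.777252, -51.158546)
h = r sin θ − e = -51.158546 − 4 = -55.158546
x = r cos θ + √(L² − h²) = 22.777252 + 215.038450 = 237.815702
dx/dθ = −r sin θ − h·r cos θ/√(L² − h²) (θ in radians; h = -55.158546) = 57.001036

x = 237.8157, dx/dθ = 57.0010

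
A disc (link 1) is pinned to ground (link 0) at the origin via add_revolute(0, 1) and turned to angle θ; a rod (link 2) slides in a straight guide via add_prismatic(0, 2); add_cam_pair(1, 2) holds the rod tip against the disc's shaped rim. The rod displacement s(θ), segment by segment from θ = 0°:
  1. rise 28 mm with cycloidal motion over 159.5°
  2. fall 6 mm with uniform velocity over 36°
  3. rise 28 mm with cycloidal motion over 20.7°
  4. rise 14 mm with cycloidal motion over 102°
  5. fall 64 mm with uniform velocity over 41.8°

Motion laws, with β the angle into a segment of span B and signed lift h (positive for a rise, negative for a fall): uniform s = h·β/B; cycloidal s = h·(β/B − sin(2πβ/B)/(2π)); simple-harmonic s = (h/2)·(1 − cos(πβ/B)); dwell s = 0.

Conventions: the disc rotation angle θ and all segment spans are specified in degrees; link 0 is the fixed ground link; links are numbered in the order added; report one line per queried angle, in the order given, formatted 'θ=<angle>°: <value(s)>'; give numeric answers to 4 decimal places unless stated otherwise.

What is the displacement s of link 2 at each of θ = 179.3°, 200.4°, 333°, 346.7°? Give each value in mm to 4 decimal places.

segment 1 (0° to 159.5°, cycloidal, h = 28) is passed completely: s = 0.0000 + (28) = 28.0000
θ = 179.3° falls in segment 2 (159.5° to 195.5°, uniform, h = -6): β = 179.3 − 159.5 = 19.8°, B = 36°; Δs = -6·19.8/36 = -3.3000; s = 28.0000 − 3.3000 = 24.7000
segment 2 (159.5° to 195.5°, uniform, h = -6) is passed completely: s = 28.0000 + (-6) = 22.0000
θ = 200.4° falls in segment 3 (195.5° to 216.2°, cycloidal, h = 28): β = 200.4 − 195.5 = 4.9°, B = 20.7°; Δs = 28·(0.2367 − sin(2π·0.2367)/(2π)) = 2.1872; s = 22.0000 + 2.1872 = 24.1872
segment 3 (195.5° to 216.2°, cycloidal, h = 28) is passed completely: s = 22.0000 + (28) = 50.0000
segment 4 (216.2° to 318.2°, cycloidal, h = 14) is passed completely: s = 50.0000 + (14) = 64.0000
θ = 333° falls in segment 5 (318.2° to 360°, uniform, h = -64): β = 333 − 318.2 = 14.8°, B = 41.8°; Δs = -64·14.8/41.8 = -22.6603; s = 64.0000 − 22.6603 = 41.3397
θ = 346.7° falls in segment 5 (318.2° to 360°, uniform, h = -64): β = 346.7 − 318.2 = 28.5°, B = 41.8°; Δs = -64·28.5/41.8 = -43.6364; s = 64.0000 − 43.6364 = 20.3636

θ=179.3°: 24.7000
θ=200.4°: 24.1872
θ=333°: 41.3397
θ=346.7°: 20.3636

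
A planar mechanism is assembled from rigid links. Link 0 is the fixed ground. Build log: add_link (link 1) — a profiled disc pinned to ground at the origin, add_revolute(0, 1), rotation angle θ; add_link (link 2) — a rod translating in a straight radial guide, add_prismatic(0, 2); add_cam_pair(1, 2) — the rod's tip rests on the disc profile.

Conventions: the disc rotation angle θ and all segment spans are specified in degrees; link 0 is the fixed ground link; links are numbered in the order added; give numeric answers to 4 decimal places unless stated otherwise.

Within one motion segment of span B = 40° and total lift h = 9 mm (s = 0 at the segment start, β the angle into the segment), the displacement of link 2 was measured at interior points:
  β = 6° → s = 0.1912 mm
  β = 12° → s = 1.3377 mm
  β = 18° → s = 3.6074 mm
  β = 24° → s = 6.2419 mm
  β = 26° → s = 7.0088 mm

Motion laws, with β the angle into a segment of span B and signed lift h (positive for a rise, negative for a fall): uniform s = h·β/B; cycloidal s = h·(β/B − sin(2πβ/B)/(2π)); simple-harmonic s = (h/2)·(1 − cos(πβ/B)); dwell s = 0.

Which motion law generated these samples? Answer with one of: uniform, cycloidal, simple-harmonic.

candidates at β/B = r: uniform s = h·r (linear in β); cycloidal s = h·(r − sin(2πr)/(2π)); simple-harmonic s = (h/2)(1 − cos(πr))
β=6°: printed 0.1912 | uniform 1.3500, cycloidal 0.1912, simple-harmonic 0.4905
β=12°: printed 1.3377 | uniform 2.7000, cycloidal 1.3377, simple-harmonic 1.8550
β=18°: printed 3.6074 | uniform 4.0500, cycloidal 3.6074, simple-harmonic 3.7960
β=24°: printed 6.2419 | uniform 5.4000, cycloidal 6.2419, simple-harmonic 5.8906
β=26°: printed 7.0088 | uniform 5.8500, cycloidal 7.0088, simple-harmonic 6.5430
only one law matches every sample → cycloidal

cycloidal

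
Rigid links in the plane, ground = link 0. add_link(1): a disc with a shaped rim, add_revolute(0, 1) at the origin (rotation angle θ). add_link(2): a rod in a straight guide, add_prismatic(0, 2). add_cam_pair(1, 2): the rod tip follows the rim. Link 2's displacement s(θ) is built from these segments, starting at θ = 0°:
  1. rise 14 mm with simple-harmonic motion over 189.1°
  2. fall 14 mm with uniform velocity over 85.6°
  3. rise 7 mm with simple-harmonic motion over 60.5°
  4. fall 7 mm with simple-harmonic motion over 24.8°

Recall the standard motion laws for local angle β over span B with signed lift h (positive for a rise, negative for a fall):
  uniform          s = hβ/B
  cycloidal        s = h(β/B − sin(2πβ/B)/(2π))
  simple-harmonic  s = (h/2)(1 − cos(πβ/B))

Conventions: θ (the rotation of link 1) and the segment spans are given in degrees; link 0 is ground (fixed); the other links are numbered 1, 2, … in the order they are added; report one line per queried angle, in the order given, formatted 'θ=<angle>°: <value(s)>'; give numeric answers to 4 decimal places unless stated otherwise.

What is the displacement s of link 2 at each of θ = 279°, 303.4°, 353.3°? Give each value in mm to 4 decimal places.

segment 1 (0° to 189.1°, simple-harmonic, h = 14) is passed completely: s = 0.0000 + (14) = 14.0000
segment 2 (189.1° to 274.7°, uniform, h = -14) is passed completely: s = 14.0000 + (-14) = 0.0000
θ = 279° falls in segment 3 (274.7° to 335.2°, simple-harmonic, h = 7): β = 279 − 274.7 = 4.3°, B = 60.5°; Δs = 7/2·(1 − cos(π·0.0711)) = 0.0869; s = 0.0000 + 0.0869 = 0.0869
θ = 303.4° falls in segment 3 (274.7° to 335.2°, simple-harmonic, h = 7): β = 303.4 − 274.7 = 28.7°, B = 60.5°; Δs = 7/2·(1 − cos(π·0.4744)) = 3.2186; s = 0.0000 + 3.2186 = 3.2186
segment 3 (274.7° to 335.2°, simple-harmonic, h = 7) is passed completely: s = 0.0000 + (7) = 7.0000
θ = 353.3° falls in segment 4 (335.2° to 360°, simple-harmonic, h = -7): β = 353.3 − 335.2 = 18.1°, B = 24.8°; Δs = -7/2·(1 − cos(π·0.7298)) = -5.8133; s = 7.0000 − 5.8133 = 1.1867

θ=279°: 0.0869
θ=303.4°: 3.2186
θ=353.3°: 1.1867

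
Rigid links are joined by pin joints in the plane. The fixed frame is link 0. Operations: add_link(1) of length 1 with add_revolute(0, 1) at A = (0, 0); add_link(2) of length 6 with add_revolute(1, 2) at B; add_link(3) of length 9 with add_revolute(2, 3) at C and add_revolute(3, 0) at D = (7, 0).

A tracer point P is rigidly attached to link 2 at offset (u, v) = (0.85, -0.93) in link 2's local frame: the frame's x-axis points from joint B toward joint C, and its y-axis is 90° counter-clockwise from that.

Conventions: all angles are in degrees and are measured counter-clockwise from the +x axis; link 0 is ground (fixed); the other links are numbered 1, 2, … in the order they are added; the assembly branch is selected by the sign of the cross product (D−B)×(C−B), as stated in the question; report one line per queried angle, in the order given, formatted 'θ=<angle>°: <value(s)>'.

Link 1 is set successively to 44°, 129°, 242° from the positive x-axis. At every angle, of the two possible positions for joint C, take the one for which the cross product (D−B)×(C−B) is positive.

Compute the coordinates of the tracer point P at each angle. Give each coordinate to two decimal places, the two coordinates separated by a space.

A=(0,0), D=(7.00,0)
θ=44°: B = A + 1.00·(cos44°, sin44°) = (0.7193, 0.6947)
θ=44°: |BD| = 6.3190
θ=44°: circle(B,6.00) ∩ circle(D,9.00): a=-0.4012, h=5.9866
θ=44°:   candidates: C₊=(0.9787,6.6891) cross=37.829; C₋=(-0.3376,-5.2115) cross=-37.829
θ=44°:   branch + wants cross > 0 → take C=(0.9787,6.6891) (cross=37.829)
θ=44°: ex = (C−B)/|BC| = (0.0432,0.9991); ey = (-0.9991,0.0432)
θ=44°: P = B + 0.85·ex + -0.93·ey = (1.6852,1.5037)
θ=129°: B = A + 1.00·(cos129°, sin129°) = (-0.6293, 0.7771)
θ=129°: |BD| = 7.6688
θ=129°: circle(B,6.00) ∩ circle(D,9.00): a=0.9004, h=5.9321
θ=129°:   candidates: C₊=(0.8676,6.5874) cross=45.492; C₋=(-0.3347,-5.2156) cross=-45.492
θ=129°:   branch + wants cross > 0 → take C=(0.8676,6.5874) (cross=45.492)
θ=129°: ex = (C−B)/|BC| = (0.2495,0.9684); ey = (-0.9684,0.2495)
θ=129°: P = B + 0.85·ex + -0.93·ey = (0.4833,1.3682)
θ=242°: B = A + 1.00·(cos242°, sin242°) = (-0.4695, -0.8829)
θ=242°: |BD| = 7.5215
θ=242°: circle(B,6.00) ∩ circle(D,9.00): a=0.7693, h=5.9505
θ=242°:   candidates: C₊=(-0.4040,5.1167) cross=44.756; C₋=(0.9930,-6.7020) cross=-44.756
θ=242°:   branch + wants cross > 0 → take C=(-0.4040,5.1167) (cross=44.756)
θ=242°: ex = (C−B)/|BC| = (0.0109,0.9999); ey = (-0.9999,0.0109)
θ=242°: P = B + 0.85·ex + -0.93·ey = (0.4697,-0.0431)

θ=44°: 1.69 1.50
θ=129°: 0.48 1.37
θ=242°: 0.47 -0.04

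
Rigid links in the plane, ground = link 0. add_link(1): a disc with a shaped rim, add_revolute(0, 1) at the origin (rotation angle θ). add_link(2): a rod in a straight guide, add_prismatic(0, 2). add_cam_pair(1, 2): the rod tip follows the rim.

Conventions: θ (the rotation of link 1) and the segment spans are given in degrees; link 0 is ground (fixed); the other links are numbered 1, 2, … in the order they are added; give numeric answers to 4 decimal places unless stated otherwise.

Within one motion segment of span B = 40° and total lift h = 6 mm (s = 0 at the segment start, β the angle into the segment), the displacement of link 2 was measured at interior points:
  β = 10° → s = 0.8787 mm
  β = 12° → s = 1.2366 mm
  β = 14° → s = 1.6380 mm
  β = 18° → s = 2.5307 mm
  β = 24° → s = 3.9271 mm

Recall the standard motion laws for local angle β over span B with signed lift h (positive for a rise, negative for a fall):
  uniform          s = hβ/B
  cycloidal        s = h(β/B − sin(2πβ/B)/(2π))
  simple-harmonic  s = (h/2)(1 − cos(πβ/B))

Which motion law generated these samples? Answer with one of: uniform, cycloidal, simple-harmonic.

candidates at β/B = r: uniform s = h·r (linear in β); cycloidal s = h·(r − sin(2πr)/(2π)); simple-harmonic s = (h/2)(1 − cos(πr))
β=10°: printed 0.8787 | uniform 1.5000, cycloidal 0.5451, simple-harmonic 0.8787
β=12°: printed 1.2366 | uniform 1.8000, cycloidal 0.8918, simple-harmonic 1.2366
β=14°: printed 1.6380 | uniform 2.1000, cycloidal 1.3274, simple-harmonic 1.6380
β=18°: printed 2.5307 | uniform 2.7000, cycloidal 2.4049, simple-harmonic 2.5307
β=24°: printed 3.9271 | uniform 3.6000, cycloidal 4.1613, simple-harmonic 3.9271
only one law matches every sample → simple-harmonic

simple-harmonic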